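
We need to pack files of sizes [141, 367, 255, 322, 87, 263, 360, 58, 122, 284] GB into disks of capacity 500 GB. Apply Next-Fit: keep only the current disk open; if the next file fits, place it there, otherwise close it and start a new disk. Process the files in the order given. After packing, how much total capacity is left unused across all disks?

1241

Put 141 GB in disk 1; 359 GB remain.
Put 367 GB in disk 2; 133 GB remain.
Put 255 GB in disk 3; 245 GB remain.
Put 322 GB in disk 4; 178 GB remain.
Put 87 GB in disk 4; 91 GB remain.
Put 263 GB in disk 5; 237 GB remain.
Put 360 GB in disk 6; 140 GB remain.
Put 58 GB in disk 6; 82 GB remain.
Put 122 GB in disk 7; 378 GB remain.
Put 284 GB in disk 7; 94 GB remain.
7 disks × 500 GB = 3500 GB; used 2259 GB; unused 1241 GB.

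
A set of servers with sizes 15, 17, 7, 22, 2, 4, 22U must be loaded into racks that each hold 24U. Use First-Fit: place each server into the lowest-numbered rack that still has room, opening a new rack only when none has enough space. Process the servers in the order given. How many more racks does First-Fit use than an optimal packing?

0

First-Fit: [15,7,2] [17,4] [22] [22] → 4 racks.
Total size 89U; any packing needs at least ⌈89/24⌉ = 4 racks.
So 4 is already optimal.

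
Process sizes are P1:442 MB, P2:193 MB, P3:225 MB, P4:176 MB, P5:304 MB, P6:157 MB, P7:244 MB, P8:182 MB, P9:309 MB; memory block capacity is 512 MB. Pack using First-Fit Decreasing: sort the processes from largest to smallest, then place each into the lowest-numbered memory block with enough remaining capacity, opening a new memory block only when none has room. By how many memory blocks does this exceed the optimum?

0

First-Fit Decreasing: [442] [309,193] [304,182] [244,225] [176,157] → 5 memory blocks.
Total size 2232 MB; any packing needs at least ⌈2232/512⌉ = 5 memory blocks.
So 5 is already optimal.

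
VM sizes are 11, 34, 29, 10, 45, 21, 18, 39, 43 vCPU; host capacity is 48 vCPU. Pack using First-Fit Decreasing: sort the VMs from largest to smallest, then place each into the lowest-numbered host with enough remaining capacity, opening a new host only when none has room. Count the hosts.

Sorted descending: 45, 43, 39, 34, 29, 21, 18, 11, 10.
45 vCPU → host 1 (remaining 3 vCPU)
43 vCPU → host 2 (remaining 5 vCPU)
39 vCPU → host 3 (remaining 9 vCPU)
34 vCPU → host 4 (remaining 14 vCPU)
29 vCPU → host 5 (remaining 19 vCPU)
21 vCPU → host 6 (remaining 27 vCPU)
18 vCPU → host 5 (remaining 1 vCPU)
11 vCPU → host 4 (remaining 3 vCPU)
10 vCPU → host 6 (remaining 17 vCPU)

6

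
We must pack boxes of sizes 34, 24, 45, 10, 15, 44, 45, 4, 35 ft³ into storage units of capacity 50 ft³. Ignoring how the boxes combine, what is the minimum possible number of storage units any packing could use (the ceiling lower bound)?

Total size = 34 + 24 + 45 + 10 + 15 + 44 + 45 + 4 + 35 = 256 ft³.
⌈256 / 50⌉ = 6.

6 storage units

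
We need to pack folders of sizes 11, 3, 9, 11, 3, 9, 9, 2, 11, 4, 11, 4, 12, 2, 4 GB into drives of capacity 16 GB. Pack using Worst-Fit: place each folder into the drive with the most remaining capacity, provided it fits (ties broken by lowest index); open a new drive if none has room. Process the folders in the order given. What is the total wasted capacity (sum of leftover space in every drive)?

Put 11 GB in drive 1; 5 GB remain.
Put 3 GB in drive 1; 2 GB remain.
Put 9 GB in drive 2; 7 GB remain.
Put 11 GB in drive 3; 5 GB remain.
Put 3 GB in drive 2; 4 GB remain.
Put 9 GB in drive 4; 7 GB remain.
Put 9 GB in drive 5; 7 GB remain.
Put 2 GB in drive 4; 5 GB remain.
Put 11 GB in drive 6; 5 GB remain.
Put 4 GB in drive 5; 3 GB remain.
Put 11 GB in drive 7; 5 GB remain.
Put 4 GB in drive 3; 1 GB remain.
Put 12 GB in drive 8; 4 GB remain.
Put 2 GB in drive 4; 3 GB remain.
Put 4 GB in drive 6; 1 GB remain.
8 drives × 16 GB = 128 GB; used 105 GB; unused 23 GB.

23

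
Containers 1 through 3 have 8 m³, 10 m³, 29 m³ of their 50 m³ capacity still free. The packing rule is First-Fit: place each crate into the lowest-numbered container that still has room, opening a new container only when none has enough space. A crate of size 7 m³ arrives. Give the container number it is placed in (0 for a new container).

1

Containers with room: container 1 (8 m³), container 2 (10 m³), container 3 (29 m³).
The first with room is container 1.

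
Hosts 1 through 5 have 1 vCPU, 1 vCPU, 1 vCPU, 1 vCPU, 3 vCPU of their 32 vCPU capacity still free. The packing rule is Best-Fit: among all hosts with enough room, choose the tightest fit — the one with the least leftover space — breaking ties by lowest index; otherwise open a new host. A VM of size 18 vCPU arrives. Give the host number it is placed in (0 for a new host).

No host has ≥ 18 vCPU free, so a new host is opened.

0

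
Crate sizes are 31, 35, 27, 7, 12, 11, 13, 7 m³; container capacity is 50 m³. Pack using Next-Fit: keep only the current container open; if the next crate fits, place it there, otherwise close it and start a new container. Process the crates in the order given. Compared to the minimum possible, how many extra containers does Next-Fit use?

1

Next-Fit: [31] [35] [27,7,12] [11,13,7] → 4 containers.
Total size 143 m³; any packing needs at least ⌈143/50⌉ = 3 containers.
An optimal packing achieves that bound: [35,13] [31,12,7] [27,11,7] → 3 containers.
Excess: 4 − 3 = 1.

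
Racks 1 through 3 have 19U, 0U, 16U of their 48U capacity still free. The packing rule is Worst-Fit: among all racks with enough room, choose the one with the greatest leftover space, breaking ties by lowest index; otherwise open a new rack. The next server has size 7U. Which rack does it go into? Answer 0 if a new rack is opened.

1

Racks with room: rack 1 (19U), rack 3 (16U).
Most room is rack 1 with 19U free.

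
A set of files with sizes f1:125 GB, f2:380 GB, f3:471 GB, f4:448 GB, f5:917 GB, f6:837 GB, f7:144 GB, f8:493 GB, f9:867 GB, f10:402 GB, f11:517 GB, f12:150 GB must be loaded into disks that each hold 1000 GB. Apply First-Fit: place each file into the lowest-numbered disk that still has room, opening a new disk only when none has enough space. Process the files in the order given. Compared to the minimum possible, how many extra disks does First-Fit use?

First-Fit: [125,380,471] [448,144,402] [917] [837,150] [493] [867] [517] → 7 disks.
Total size 5751 GB; any packing needs at least ⌈5751/1000⌉ = 6 disks.
An optimal packing achieves that bound: [917] [867,125] [837,150] [517,471] [493,448] [402,380,144] → 6 disks.
Excess: 7 − 6 = 1.

1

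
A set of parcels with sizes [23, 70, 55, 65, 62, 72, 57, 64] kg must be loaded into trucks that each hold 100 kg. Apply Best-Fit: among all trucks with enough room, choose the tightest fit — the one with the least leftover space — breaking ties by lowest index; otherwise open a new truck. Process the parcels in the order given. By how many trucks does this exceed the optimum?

0

Best-Fit: [23,70] [55] [65] [62] [72] [57] [64] → 7 trucks.
7 parcels exceed 50 kg (half the capacity), and no two of those can share a truck, so at least 7 trucks are needed.
So 7 is already optimal.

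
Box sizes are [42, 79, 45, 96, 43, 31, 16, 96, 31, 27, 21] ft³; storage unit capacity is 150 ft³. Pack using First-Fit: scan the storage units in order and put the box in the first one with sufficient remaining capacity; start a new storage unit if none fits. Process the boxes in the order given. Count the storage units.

4

storage unit 1: place 42 ft³, 108 ft³ left
storage unit 1: place 79 ft³, 29 ft³ left
storage unit 2: place 45 ft³, 105 ft³ left
storage unit 2: place 96 ft³, 9 ft³ left
storage unit 3: place 43 ft³, 107 ft³ left
storage unit 3: place 31 ft³, 76 ft³ left
storage unit 1: place 16 ft³, 13 ft³ left
storage unit 4: place 96 ft³, 54 ft³ left
storage unit 3: place 31 ft³, 45 ft³ left
storage unit 3: place 27 ft³, 18 ft³ left
storage unit 4: place 21 ft³, 33 ft³ left
Final storage units: [42,79,16] [45,96] [43,31,31,27] [96,21].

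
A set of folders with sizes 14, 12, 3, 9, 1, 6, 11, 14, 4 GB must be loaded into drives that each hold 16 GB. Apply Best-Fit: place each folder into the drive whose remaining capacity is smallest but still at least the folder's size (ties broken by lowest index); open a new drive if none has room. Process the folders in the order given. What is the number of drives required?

5

14 GB → drive 1 (remaining 2 GB)
12 GB → drive 2 (remaining 4 GB)
3 GB → drive 2 (remaining 1 GB)
9 GB → drive 3 (remaining 7 GB)
1 GB → drive 2 (remaining 0 GB)
6 GB → drive 3 (remaining 1 GB)
11 GB → drive 4 (remaining 5 GB)
14 GB → drive 5 (remaining 2 GB)
4 GB → drive 4 (remaining 1 GB)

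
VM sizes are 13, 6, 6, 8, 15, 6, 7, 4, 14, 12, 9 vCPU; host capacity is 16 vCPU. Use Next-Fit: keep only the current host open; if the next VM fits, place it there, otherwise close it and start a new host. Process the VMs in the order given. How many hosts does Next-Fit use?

host 1: place 13 vCPU, 3 vCPU left
host 2: place 6 vCPU, 10 vCPU left
host 2: place 6 vCPU, 4 vCPU left
host 3: place 8 vCPU, 8 vCPU left
host 4: place 15 vCPU, 1 vCPU left
host 5: place 6 vCPU, 10 vCPU left
host 5: place 7 vCPU, 3 vCPU left
host 6: place 4 vCPU, 12 vCPU left
host 7: place 14 vCPU, 2 vCPU left
host 8: place 12 vCPU, 4 vCPU left
host 9: place 9 vCPU, 7 vCPU left

9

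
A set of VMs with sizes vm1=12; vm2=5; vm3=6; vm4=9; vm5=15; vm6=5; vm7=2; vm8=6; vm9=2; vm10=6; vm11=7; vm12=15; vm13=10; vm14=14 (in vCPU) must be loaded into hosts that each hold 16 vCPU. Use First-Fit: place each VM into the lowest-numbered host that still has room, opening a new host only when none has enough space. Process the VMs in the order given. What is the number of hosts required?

Put vm1 (12 vCPU) in host 1; 4 vCPU remain.
Put vm2 (5 vCPU) in host 2; 11 vCPU remain.
Put vm3 (6 vCPU) in host 2; 5 vCPU remain.
Put vm4 (9 vCPU) in host 3; 7 vCPU remain.
Put vm5 (15 vCPU) in host 4; 1 vCPU remain.
Put vm6 (5 vCPU) in host 2; 0 vCPU remain.
Put vm7 (2 vCPU) in host 1; 2 vCPU remain.
Put vm8 (6 vCPU) in host 3; 1 vCPU remain.
Put vm9 (2 vCPU) in host 1; 0 vCPU remain.
Put vm10 (6 vCPU) in host 5; 10 vCPU remain.
Put vm11 (7 vCPU) in host 5; 3 vCPU remain.
Put vm12 (15 vCPU) in host 6; 1 vCPU remain.
Put vm13 (10 vCPU) in host 7; 6 vCPU remain.
Put vm14 (14 vCPU) in host 8; 2 vCPU remain.
Final hosts: [12,2,2] [5,6,5] [9,6] [15] [6,7] [15] [10] [14].

8 hosts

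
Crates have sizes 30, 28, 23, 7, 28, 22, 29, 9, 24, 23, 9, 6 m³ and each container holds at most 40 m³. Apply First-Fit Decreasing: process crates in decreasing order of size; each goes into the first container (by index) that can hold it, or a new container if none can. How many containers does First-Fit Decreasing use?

8 containers

Sorted descending: 30, 29, 28, 28, 24, 23, 23, 22, 9, 9, 7, 6.
30 m³ → container 1 (remaining 10 m³)
29 m³ → container 2 (remaining 11 m³)
28 m³ → container 3 (remaining 12 m³)
28 m³ → container 4 (remaining 12 m³)
24 m³ → container 5 (remaining 16 m³)
23 m³ → container 6 (remaining 17 m³)
23 m³ → container 7 (remaining 17 m³)
22 m³ → container 8 (remaining 18 m³)
9 m³ → container 1 (remaining 1 m³)
9 m³ → container 2 (remaining 2 m³)
7 m³ → container 3 (remaining 5 m³)
6 m³ → container 4 (remaining 6 m³)
Final containers: [30,9] [29,9] [28,7] [28,6] [24] [23] [23] [22].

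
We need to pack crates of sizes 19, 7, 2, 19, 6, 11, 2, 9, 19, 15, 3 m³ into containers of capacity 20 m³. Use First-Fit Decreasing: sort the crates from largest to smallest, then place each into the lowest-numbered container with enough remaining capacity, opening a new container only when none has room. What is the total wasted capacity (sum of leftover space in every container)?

8

Sorted descending: 19, 19, 19, 15, 11, 9, 7, 6, 3, 2, 2.
Put 19 m³ in container 1; 1 m³ remain.
Put 19 m³ in container 2; 1 m³ remain.
Put 19 m³ in container 3; 1 m³ remain.
Put 15 m³ in container 4; 5 m³ remain.
Put 11 m³ in container 5; 9 m³ remain.
Put 9 m³ in container 5; 0 m³ remain.
Put 7 m³ in container 6; 13 m³ remain.
Put 6 m³ in container 6; 7 m³ remain.
Put 3 m³ in container 4; 2 m³ remain.
Put 2 m³ in container 4; 0 m³ remain.
Put 2 m³ in container 6; 5 m³ remain.
6 containers × 20 m³ = 120 m³; used 112 m³; unused 8 m³.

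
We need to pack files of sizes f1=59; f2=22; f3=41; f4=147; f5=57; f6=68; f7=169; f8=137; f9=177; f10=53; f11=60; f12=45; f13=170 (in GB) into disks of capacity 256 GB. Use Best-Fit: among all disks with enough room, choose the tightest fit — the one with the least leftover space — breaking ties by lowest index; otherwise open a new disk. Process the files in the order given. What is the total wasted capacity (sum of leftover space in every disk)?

disk 1: place f1 (59 GB), 197 GB left
disk 1: place f2 (22 GB), 175 GB left
disk 1: place f3 (41 GB), 134 GB left
disk 2: place f4 (147 GB), 109 GB left
disk 2: place f5 (57 GB), 52 GB left
disk 1: place f6 (68 GB), 66 GB left
disk 3: place f7 (169 GB), 87 GB left
disk 4: place f8 (137 GB), 119 GB left
disk 5: place f9 (177 GB), 79 GB left
disk 1: place f10 (53 GB), 13 GB left
disk 5: place f11 (60 GB), 19 GB left
disk 2: place f12 (45 GB), 7 GB left
disk 6: place f13 (170 GB), 86 GB left
6 disks × 256 GB = 1536 GB; used 1205 GB; unused 331 GB.

331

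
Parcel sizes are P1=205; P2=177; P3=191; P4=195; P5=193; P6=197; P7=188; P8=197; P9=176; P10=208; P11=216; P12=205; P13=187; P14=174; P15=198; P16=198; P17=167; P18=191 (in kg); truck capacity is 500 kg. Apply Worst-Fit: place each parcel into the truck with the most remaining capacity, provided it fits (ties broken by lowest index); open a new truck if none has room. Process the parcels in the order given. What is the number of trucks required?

truck 1: place P1 (205 kg), 295 kg left
truck 1: place P2 (177 kg), 118 kg left
truck 2: place P3 (191 kg), 309 kg left
truck 2: place P4 (195 kg), 114 kg left
truck 3: place P5 (193 kg), 307 kg left
truck 3: place P6 (197 kg), 110 kg left
truck 4: place P7 (188 kg), 312 kg left
truck 4: place P8 (197 kg), 115 kg left
truck 5: place P9 (176 kg), 324 kg left
truck 5: place P10 (208 kg), 116 kg left
truck 6: place P11 (216 kg), 284 kg left
truck 6: place P12 (205 kg), 79 kg left
truck 7: place P13 (187 kg), 313 kg left
truck 7: place P14 (174 kg), 139 kg left
truck 8: place P15 (198 kg), 302 kg left
truck 8: place P16 (198 kg), 104 kg left
truck 9: place P17 (167 kg), 333 kg left
truck 9: place P18 (191 kg), 142 kg left

9 trucks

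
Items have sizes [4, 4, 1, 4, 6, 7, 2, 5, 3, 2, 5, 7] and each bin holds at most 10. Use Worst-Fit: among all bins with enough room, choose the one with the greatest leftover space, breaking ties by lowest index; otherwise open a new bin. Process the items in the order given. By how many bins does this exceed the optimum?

Worst-Fit: [4,4,1] [4,6] [7,2] [5,3,2] [5] [7] → 6 bins.
Total size 50; any packing needs at least ⌈50/10⌉ = 5 bins.
An optimal packing achieves that bound: [7,3] [7,2,1] [6,4] [5,5] [4,4,2] → 5 bins.
Excess: 6 − 5 = 1.

1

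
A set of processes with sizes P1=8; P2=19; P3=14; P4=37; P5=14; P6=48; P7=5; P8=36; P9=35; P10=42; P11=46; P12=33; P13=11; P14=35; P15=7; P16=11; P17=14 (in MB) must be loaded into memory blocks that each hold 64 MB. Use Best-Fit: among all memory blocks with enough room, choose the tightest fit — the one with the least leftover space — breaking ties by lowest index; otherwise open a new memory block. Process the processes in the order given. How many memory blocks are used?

memory block 1: place P1 (8 MB), 56 MB left
memory block 1: place P2 (19 MB), 37 MB left
memory block 1: place P3 (14 MB), 23 MB left
memory block 2: place P4 (37 MB), 27 MB left
memory block 1: place P5 (14 MB), 9 MB left
memory block 3: place P6 (48 MB), 16 MB left
memory block 1: place P7 (5 MB), 4 MB left
memory block 4: place P8 (36 MB), 28 MB left
memory block 5: place P9 (35 MB), 29 MB left
memory block 6: place P10 (42 MB), 22 MB left
memory block 7: place P11 (46 MB), 18 MB left
memory block 8: place P12 (33 MB), 31 MB left
memory block 3: place P13 (11 MB), 5 MB left
memory block 9: place P14 (35 MB), 29 MB left
memory block 7: place P15 (7 MB), 11 MB left
memory block 7: place P16 (11 MB), 0 MB left
memory block 6: place P17 (14 MB), 8 MB left

9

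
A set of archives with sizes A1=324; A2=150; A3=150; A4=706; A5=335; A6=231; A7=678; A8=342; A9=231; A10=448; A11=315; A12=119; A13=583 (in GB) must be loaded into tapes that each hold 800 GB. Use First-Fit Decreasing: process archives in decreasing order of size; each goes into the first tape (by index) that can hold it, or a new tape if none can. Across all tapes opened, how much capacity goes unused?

988

Sorted descending: 706, 678, 583, 448, 342, 335, 324, 315, 231, 231, 150, 150, 119.
706 GB → tape 1 (remaining 94 GB)
678 GB → tape 2 (remaining 122 GB)
583 GB → tape 3 (remaining 217 GB)
448 GB → tape 4 (remaining 352 GB)
342 GB → tape 4 (remaining 10 GB)
335 GB → tape 5 (remaining 465 GB)
324 GB → tape 5 (remaining 141 GB)
315 GB → tape 6 (remaining 485 GB)
231 GB → tape 6 (remaining 254 GB)
231 GB → tape 6 (remaining 23 GB)
150 GB → tape 3 (remaining 67 GB)
150 GB → tape 7 (remaining 650 GB)
119 GB → tape 2 (remaining 3 GB)
7 tapes × 800 GB = 5600 GB; used 4612 GB; unused 988 GB.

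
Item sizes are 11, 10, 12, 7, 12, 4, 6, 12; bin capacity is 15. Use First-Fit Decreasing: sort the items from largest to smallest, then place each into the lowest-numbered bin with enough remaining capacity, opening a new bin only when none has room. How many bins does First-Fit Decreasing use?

Sorted descending: 12, 12, 12, 11, 10, 7, 6, 4.
bin 1: place 12, 3 left
bin 2: place 12, 3 left
bin 3: place 12, 3 left
bin 4: place 11, 4 left
bin 5: place 10, 5 left
bin 6: place 7, 8 left
bin 6: place 6, 2 left
bin 4: place 4, 0 left
Final bins: [12] [12] [12] [11,4] [10] [7,6].

6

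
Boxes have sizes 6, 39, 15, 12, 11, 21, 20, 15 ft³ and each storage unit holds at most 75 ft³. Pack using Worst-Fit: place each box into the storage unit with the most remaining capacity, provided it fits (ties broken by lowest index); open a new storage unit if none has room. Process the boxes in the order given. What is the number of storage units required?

2

Put 6 ft³ in storage unit 1; 69 ft³ remain.
Put 39 ft³ in storage unit 1; 30 ft³ remain.
Put 15 ft³ in storage unit 1; 15 ft³ remain.
Put 12 ft³ in storage unit 1; 3 ft³ remain.
Put 11 ft³ in storage unit 2; 64 ft³ remain.
Put 21 ft³ in storage unit 2; 43 ft³ remain.
Put 20 ft³ in storage unit 2; 23 ft³ remain.
Put 15 ft³ in storage unit 2; 8 ft³ remain.
Final storage units: [6,39,15,12] [11,21,20,15].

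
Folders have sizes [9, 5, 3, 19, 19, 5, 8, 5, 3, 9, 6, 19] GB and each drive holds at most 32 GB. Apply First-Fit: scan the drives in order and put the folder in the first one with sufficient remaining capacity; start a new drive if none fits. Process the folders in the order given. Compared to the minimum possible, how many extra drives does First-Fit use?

First-Fit: [9,5,3,5,8] [19,5,3] [19,9] [6,19] → 4 drives.
Total size 110 GB; any packing needs at least ⌈110/32⌉ = 4 drives.
So 4 is already optimal.

0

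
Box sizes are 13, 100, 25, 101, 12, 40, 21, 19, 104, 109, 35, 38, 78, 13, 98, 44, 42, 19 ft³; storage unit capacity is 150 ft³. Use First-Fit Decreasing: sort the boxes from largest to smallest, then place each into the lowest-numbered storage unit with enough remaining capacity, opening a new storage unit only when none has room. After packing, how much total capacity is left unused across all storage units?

Sorted descending: 109, 104, 101, 100, 98, 78, 44, 42, 40, 38, 35, 25, 21, 19, 19, 13, 13, 12.
Put 109 ft³ in storage unit 1; 41 ft³ remain.
Put 104 ft³ in storage unit 2; 46 ft³ remain.
Put 101 ft³ in storage unit 3; 49 ft³ remain.
Put 100 ft³ in storage unit 4; 50 ft³ remain.
Put 98 ft³ in storage unit 5; 52 ft³ remain.
Put 78 ft³ in storage unit 6; 72 ft³ remain.
Put 44 ft³ in storage unit 2; 2 ft³ remain.
Put 42 ft³ in storage unit 3; 7 ft³ remain.
Put 40 ft³ in storage unit 1; 1 ft³ remain.
Put 38 ft³ in storage unit 4; 12 ft³ remain.
Put 35 ft³ in storage unit 5; 17 ft³ remain.
Put 25 ft³ in storage unit 6; 47 ft³ remain.
Put 21 ft³ in storage unit 6; 26 ft³ remain.
Put 19 ft³ in storage unit 6; 7 ft³ remain.
Put 19 ft³ in storage unit 7; 131 ft³ remain.
Put 13 ft³ in storage unit 5; 4 ft³ remain.
Put 13 ft³ in storage unit 7; 118 ft³ remain.
Put 12 ft³ in storage unit 4; 0 ft³ remain.
7 storage units × 150 ft³ = 1050 ft³; used 911 ft³; unused 139 ft³.

139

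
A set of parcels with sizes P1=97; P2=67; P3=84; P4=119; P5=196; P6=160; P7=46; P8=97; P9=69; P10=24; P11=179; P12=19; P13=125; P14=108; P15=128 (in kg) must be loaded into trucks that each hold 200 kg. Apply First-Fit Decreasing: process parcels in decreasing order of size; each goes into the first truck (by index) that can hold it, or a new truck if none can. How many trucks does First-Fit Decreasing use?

8

Sorted descending: 196, 179, 160, 128, 125, 119, 108, 97, 97, 84, 69, 67, 46, 24, 19.
196 kg → truck 1 (remaining 4 kg)
179 kg → truck 2 (remaining 21 kg)
160 kg → truck 3 (remaining 40 kg)
128 kg → truck 4 (remaining 72 kg)
125 kg → truck 5 (remaining 75 kg)
119 kg → truck 6 (remaining 81 kg)
108 kg → truck 7 (remaining 92 kg)
97 kg → truck 8 (remaining 103 kg)
97 kg → truck 8 (remaining 6 kg)
84 kg → truck 7 (remaining 8 kg)
69 kg → truck 4 (remaining 3 kg)
67 kg → truck 5 (remaining 8 kg)
46 kg → truck 6 (remaining 35 kg)
24 kg → truck 3 (remaining 16 kg)
19 kg → truck 2 (remaining 2 kg)
Final trucks: [196] [179,19] [160,24] [128,69] [125,67] [119,46] [108,84] [97,97].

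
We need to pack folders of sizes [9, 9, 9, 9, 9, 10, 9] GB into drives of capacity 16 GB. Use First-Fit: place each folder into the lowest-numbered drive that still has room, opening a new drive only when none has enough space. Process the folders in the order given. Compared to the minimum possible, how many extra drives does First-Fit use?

0

First-Fit: [9] [9] [9] [9] [9] [10] [9] → 7 drives.
7 folders exceed 8 GB (half the capacity), and no two of those can share a drive, so at least 7 drives are needed.
So 7 is already optimal.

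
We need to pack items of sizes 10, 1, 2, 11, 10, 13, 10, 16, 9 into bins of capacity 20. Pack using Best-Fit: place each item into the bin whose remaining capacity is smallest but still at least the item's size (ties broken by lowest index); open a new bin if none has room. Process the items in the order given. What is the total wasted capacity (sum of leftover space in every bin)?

Put 10 in bin 1; 10 remain.
Put 1 in bin 1; 9 remain.
Put 2 in bin 1; 7 remain.
Put 11 in bin 2; 9 remain.
Put 10 in bin 3; 10 remain.
Put 13 in bin 4; 7 remain.
Put 10 in bin 3; 0 remain.
Put 16 in bin 5; 4 remain.
Put 9 in bin 2; 0 remain.
5 bins × 20 = 100; used 82; unused 18.

18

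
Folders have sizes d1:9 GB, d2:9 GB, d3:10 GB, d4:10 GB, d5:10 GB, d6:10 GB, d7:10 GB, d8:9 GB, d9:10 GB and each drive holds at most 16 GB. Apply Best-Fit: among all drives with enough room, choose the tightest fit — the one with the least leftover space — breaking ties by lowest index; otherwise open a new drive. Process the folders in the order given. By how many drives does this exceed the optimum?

Best-Fit: [9] [9] [10] [10] [10] [10] [10] [9] [10] → 9 drives.
9 folders exceed 8 GB (half the capacity), and no two of those can share a drive, so at least 9 drives are needed.
So 9 is already optimal.

0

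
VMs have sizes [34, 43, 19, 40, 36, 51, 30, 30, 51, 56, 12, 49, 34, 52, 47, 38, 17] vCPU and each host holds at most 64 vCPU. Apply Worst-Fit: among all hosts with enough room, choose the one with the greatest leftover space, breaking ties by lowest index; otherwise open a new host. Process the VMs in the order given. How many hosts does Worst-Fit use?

13

34 vCPU → host 1 (remaining 30 vCPU)
43 vCPU → host 2 (remaining 21 vCPU)
19 vCPU → host 1 (remaining 11 vCPU)
40 vCPU → host 3 (remaining 24 vCPU)
36 vCPU → host 4 (remaining 28 vCPU)
51 vCPU → host 5 (remaining 13 vCPU)
30 vCPU → host 6 (remaining 34 vCPU)
30 vCPU → host 6 (remaining 4 vCPU)
51 vCPU → host 7 (remaining 13 vCPU)
56 vCPU → host 8 (remaining 8 vCPU)
12 vCPU → host 4 (remaining 16 vCPU)
49 vCPU → host 9 (remaining 15 vCPU)
34 vCPU → host 10 (remaining 30 vCPU)
52 vCPU → host 11 (remaining 12 vCPU)
47 vCPU → host 12 (remaining 17 vCPU)
38 vCPU → host 13 (remaining 26 vCPU)
17 vCPU → host 10 (remaining 13 vCPU)
Final hosts: [34,19] [43] [40] [36,12] [51] [30,30] [51] [56] [49] [34,17] [52] [47] [38].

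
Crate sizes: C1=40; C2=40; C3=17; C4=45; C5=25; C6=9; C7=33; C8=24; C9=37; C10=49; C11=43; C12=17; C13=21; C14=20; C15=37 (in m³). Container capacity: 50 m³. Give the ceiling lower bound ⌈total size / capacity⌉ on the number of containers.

Total size = 40 + 40 + 17 + 45 + 25 + 9 + 33 + 24 + 37 + 49 + 43 + 17 + 21 + 20 + 37 = 457 m³.
⌈457 / 50⌉ = 10.

10 containers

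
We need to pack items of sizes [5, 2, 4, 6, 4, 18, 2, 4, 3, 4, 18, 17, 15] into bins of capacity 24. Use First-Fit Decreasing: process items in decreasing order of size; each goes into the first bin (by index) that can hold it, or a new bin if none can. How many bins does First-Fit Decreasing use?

Sorted descending: 18, 18, 17, 15, 6, 5, 4, 4, 4, 4, 3, 2, 2.
bin 1: place 18, 6 left
bin 2: place 18, 6 left
bin 3: place 17, 7 left
bin 4: place 15, 9 left
bin 1: place 6, 0 left
bin 2: place 5, 1 left
bin 3: place 4, 3 left
bin 4: place 4, 5 left
bin 4: place 4, 1 left
bin 5: place 4, 20 left
bin 3: place 3, 0 left
bin 5: place 2, 18 left
bin 5: place 2, 16 left

5 bins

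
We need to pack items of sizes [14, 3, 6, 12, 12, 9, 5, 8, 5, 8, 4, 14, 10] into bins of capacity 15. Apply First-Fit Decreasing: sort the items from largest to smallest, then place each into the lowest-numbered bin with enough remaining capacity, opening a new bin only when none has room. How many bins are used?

8

Sorted descending: 14, 14, 12, 12, 10, 9, 8, 8, 6, 5, 5, 4, 3.
14 → bin 1 (remaining 1)
14 → bin 2 (remaining 1)
12 → bin 3 (remaining 3)
12 → bin 4 (remaining 3)
10 → bin 5 (remaining 5)
9 → bin 6 (remaining 6)
8 → bin 7 (remaining 7)
8 → bin 8 (remaining 7)
6 → bin 6 (remaining 0)
5 → bin 5 (remaining 0)
5 → bin 7 (remaining 2)
4 → bin 8 (remaining 3)
3 → bin 3 (remaining 0)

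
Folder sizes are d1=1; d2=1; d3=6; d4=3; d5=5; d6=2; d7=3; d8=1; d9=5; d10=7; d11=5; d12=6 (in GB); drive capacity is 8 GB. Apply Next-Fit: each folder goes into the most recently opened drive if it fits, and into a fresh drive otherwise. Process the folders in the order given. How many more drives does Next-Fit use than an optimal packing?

Next-Fit: [1,1,6] [3,5] [2,3,1] [5] [7] [5] [6] → 7 drives.
Total size 45 GB; any packing needs at least ⌈45/8⌉ = 6 drives.
An optimal packing achieves that bound: [7,1] [6,2] [6,1,1] [5,3] [5,3] [5] → 6 drives.
Excess: 7 − 6 = 1.

1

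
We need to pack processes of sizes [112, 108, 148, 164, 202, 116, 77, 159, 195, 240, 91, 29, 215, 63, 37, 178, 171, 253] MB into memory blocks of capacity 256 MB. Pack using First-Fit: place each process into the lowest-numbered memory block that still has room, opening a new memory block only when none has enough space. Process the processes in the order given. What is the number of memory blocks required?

12

memory block 1: place 112 MB, 144 MB left
memory block 1: place 108 MB, 36 MB left
memory block 2: place 148 MB, 108 MB left
memory block 3: place 164 MB, 92 MB left
memory block 4: place 202 MB, 54 MB left
memory block 5: place 116 MB, 140 MB left
memory block 2: place 77 MB, 31 MB left
memory block 6: place 159 MB, 97 MB left
memory block 7: place 195 MB, 61 MB left
memory block 8: place 240 MB, 16 MB left
memory block 3: place 91 MB, 1 MB left
memory block 1: place 29 MB, 7 MB left
memory block 9: place 215 MB, 41 MB left
memory block 5: place 63 MB, 77 MB left
memory block 4: place 37 MB, 17 MB left
memory block 10: place 178 MB, 78 MB left
memory block 11: place 171 MB, 85 MB left
memory block 12: place 253 MB, 3 MB left
Final memory blocks: [112,108,29] [148,77] [164,91] [202,37] [116,63] [159] [195] [240] [215] [178] [171] [253].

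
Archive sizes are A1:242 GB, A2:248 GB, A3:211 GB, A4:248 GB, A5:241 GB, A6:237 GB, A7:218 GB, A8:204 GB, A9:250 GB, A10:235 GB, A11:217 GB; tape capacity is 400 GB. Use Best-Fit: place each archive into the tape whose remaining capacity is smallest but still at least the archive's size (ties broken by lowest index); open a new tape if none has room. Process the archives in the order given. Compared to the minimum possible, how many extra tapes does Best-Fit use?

Best-Fit: [242] [248] [211] [248] [241] [237] [218] [204] [250] [235] [217] → 11 tapes.
11 archives exceed 200 GB (half the capacity), and no two of those can share a tape, so at least 11 tapes are needed.
So 11 is already optimal.

0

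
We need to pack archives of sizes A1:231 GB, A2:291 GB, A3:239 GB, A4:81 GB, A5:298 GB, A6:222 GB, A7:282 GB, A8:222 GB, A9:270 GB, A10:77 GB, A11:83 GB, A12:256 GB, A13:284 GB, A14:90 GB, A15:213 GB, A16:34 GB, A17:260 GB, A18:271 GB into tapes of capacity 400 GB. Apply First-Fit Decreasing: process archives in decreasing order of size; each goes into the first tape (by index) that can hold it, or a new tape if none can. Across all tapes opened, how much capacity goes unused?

Sorted descending: 298, 291, 284, 282, 271, 270, 260, 256, 239, 231, 222, 222, 213, 90, 83, 81, 77, 34.
tape 1: place 298 GB, 102 GB left
tape 2: place 291 GB, 109 GB left
tape 3: place 284 GB, 116 GB left
tape 4: place 282 GB, 118 GB left
tape 5: place 271 GB, 129 GB left
tape 6: place 270 GB, 130 GB left
tape 7: place 260 GB, 140 GB left
tape 8: place 256 GB, 144 GB left
tape 9: place 239 GB, 161 GB left
tape 10: place 231 GB, 169 GB left
tape 11: place 222 GB, 178 GB left
tape 12: place 222 GB, 178 GB left
tape 13: place 213 GB, 187 GB left
tape 1: place 90 GB, 12 GB left
tape 2: place 83 GB, 26 GB left
tape 3: place 81 GB, 35 GB left
tape 4: place 77 GB, 41 GB left
tape 3: place 34 GB, 1 GB left
13 tapes × 400 GB = 5200 GB; used 3704 GB; unused 1496 GB.

1496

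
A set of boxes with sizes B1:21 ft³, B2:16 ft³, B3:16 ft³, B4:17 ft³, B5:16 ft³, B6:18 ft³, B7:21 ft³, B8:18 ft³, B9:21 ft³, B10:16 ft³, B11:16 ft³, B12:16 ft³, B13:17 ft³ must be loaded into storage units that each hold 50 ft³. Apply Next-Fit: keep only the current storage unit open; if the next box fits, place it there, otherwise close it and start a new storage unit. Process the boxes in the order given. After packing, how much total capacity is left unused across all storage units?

B1 (21 ft³) → storage unit 1 (remaining 29 ft³)
B2 (16 ft³) → storage unit 1 (remaining 13 ft³)
B3 (16 ft³) → storage unit 2 (remaining 34 ft³)
B4 (17 ft³) → storage unit 2 (remaining 17 ft³)
B5 (16 ft³) → storage unit 2 (remaining 1 ft³)
B6 (18 ft³) → storage unit 3 (remaining 32 ft³)
B7 (21 ft³) → storage unit 3 (remaining 11 ft³)
B8 (18 ft³) → storage unit 4 (remaining 32 ft³)
B9 (21 ft³) → storage unit 4 (remaining 11 ft³)
B10 (16 ft³) → storage unit 5 (remaining 34 ft³)
B11 (16 ft³) → storage unit 5 (remaining 18 ft³)
B12 (16 ft³) → storage unit 5 (remaining 2 ft³)
B13 (17 ft³) → storage unit 6 (remaining 33 ft³)
6 storage units × 50 ft³ = 300 ft³; used 229 ft³; unused 71 ft³.

71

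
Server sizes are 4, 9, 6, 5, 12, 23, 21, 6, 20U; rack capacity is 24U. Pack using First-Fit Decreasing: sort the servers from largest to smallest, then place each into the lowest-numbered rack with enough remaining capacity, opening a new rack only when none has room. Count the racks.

5

Sorted descending: 23, 21, 20, 12, 9, 6, 6, 5, 4.
23U → rack 1 (remaining 1U)
21U → rack 2 (remaining 3U)
20U → rack 3 (remaining 4U)
12U → rack 4 (remaining 12U)
9U → rack 4 (remaining 3U)
6U → rack 5 (remaining 18U)
6U → rack 5 (remaining 12U)
5U → rack 5 (remaining 7U)
4U → rack 3 (remaining 0U)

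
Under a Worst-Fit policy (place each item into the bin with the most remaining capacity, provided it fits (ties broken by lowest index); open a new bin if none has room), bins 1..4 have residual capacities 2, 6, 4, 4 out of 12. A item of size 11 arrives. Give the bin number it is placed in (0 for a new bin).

No bin has ≥ 11 free, so a new bin is opened.

0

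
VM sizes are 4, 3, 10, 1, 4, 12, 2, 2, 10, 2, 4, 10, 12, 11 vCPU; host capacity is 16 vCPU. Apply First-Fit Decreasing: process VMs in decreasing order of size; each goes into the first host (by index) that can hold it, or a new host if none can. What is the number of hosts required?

6

Sorted descending: 12, 12, 11, 10, 10, 10, 4, 4, 4, 3, 2, 2, 2, 1.
12 vCPU → host 1 (remaining 4 vCPU)
12 vCPU → host 2 (remaining 4 vCPU)
11 vCPU → host 3 (remaining 5 vCPU)
10 vCPU → host 4 (remaining 6 vCPU)
10 vCPU → host 5 (remaining 6 vCPU)
10 vCPU → host 6 (remaining 6 vCPU)
4 vCPU → host 1 (remaining 0 vCPU)
4 vCPU → host 2 (remaining 0 vCPU)
4 vCPU → host 3 (remaining 1 vCPU)
3 vCPU → host 4 (remaining 3 vCPU)
2 vCPU → host 4 (remaining 1 vCPU)
2 vCPU → host 5 (remaining 4 vCPU)
2 vCPU → host 5 (remaining 2 vCPU)
1 vCPU → host 3 (remaining 0 vCPU)
Final hosts: [12,4] [12,4] [11,4,1] [10,3,2] [10,2,2] [10].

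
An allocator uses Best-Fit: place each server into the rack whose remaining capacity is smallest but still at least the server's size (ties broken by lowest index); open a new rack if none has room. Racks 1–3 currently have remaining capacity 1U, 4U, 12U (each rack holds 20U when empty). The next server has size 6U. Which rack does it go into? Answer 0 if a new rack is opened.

Racks with room: rack 3 (12U).
Tightest fit is rack 3 with 12U free.

3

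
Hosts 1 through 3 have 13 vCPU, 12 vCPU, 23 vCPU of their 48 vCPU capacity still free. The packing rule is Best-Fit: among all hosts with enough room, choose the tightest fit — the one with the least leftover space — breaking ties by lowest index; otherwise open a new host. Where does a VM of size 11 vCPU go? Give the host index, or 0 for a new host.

2

Hosts with room: host 1 (13 vCPU), host 2 (12 vCPU), host 3 (23 vCPU).
Tightest fit is host 2 with 12 vCPU free.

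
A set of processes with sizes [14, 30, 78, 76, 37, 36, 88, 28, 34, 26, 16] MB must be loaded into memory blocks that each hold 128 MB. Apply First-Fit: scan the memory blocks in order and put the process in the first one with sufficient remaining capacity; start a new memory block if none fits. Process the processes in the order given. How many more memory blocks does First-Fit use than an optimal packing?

0

First-Fit: [14,30,78] [76,37] [36,88] [28,34,26,16] → 4 memory blocks.
Total size 463 MB; any packing needs at least ⌈463/128⌉ = 4 memory blocks.
So 4 is already optimal.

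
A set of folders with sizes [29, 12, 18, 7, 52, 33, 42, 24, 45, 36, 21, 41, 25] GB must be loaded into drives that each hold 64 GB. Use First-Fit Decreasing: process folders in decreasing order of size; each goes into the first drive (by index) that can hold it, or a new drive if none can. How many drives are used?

7

Sorted descending: 52, 45, 42, 41, 36, 33, 29, 25, 24, 21, 18, 12, 7.
Put 52 GB in drive 1; 12 GB remain.
Put 45 GB in drive 2; 19 GB remain.
Put 42 GB in drive 3; 22 GB remain.
Put 41 GB in drive 4; 23 GB remain.
Put 36 GB in drive 5; 28 GB remain.
Put 33 GB in drive 6; 31 GB remain.
Put 29 GB in drive 6; 2 GB remain.
Put 25 GB in drive 5; 3 GB remain.
Put 24 GB in drive 7; 40 GB remain.
Put 21 GB in drive 3; 1 GB remain.
Put 18 GB in drive 2; 1 GB remain.
Put 12 GB in drive 1; 0 GB remain.
Put 7 GB in drive 4; 16 GB remain.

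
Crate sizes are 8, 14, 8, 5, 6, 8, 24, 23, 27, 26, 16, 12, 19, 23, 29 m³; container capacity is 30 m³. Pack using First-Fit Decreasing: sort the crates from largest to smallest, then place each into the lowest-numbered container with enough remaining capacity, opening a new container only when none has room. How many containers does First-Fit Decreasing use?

9

Sorted descending: 29, 27, 26, 24, 23, 23, 19, 16, 14, 12, 8, 8, 8, 6, 5.
29 m³ → container 1 (remaining 1 m³)
27 m³ → container 2 (remaining 3 m³)
26 m³ → container 3 (remaining 4 m³)
24 m³ → container 4 (remaining 6 m³)
23 m³ → container 5 (remaining 7 m³)
23 m³ → container 6 (remaining 7 m³)
19 m³ → container 7 (remaining 11 m³)
16 m³ → container 8 (remaining 14 m³)
14 m³ → container 8 (remaining 0 m³)
12 m³ → container 9 (remaining 18 m³)
8 m³ → container 7 (remaining 3 m³)
8 m³ → container 9 (remaining 10 m³)
8 m³ → container 9 (remaining 2 m³)
6 m³ → container 4 (remaining 0 m³)
5 m³ → container 5 (remaining 2 m³)
Final containers: [29] [27] [26] [24,6] [23,5] [23] [19,8] [16,14] [12,8,8].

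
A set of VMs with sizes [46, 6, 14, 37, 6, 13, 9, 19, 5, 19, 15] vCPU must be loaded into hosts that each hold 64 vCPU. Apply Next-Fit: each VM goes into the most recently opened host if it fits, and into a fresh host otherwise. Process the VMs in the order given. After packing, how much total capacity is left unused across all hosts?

67

host 1: place 46 vCPU, 18 vCPU left
host 1: place 6 vCPU, 12 vCPU left
host 2: place 14 vCPU, 50 vCPU left
host 2: place 37 vCPU, 13 vCPU left
host 2: place 6 vCPU, 7 vCPU left
host 3: place 13 vCPU, 51 vCPU left
host 3: place 9 vCPU, 42 vCPU left
host 3: place 19 vCPU, 23 vCPU left
host 3: place 5 vCPU, 18 vCPU left
host 4: place 19 vCPU, 45 vCPU left
host 4: place 15 vCPU, 30 vCPU left
4 hosts × 64 vCPU = 256 vCPU; used 189 vCPU; unused 67 vCPU.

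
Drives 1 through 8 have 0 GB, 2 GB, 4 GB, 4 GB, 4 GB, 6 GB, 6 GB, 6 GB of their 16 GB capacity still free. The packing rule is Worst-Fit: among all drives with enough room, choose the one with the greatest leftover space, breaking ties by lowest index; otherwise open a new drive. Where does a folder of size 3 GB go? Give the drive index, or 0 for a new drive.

6

Drives with room: drive 3 (4 GB), drive 4 (4 GB), drive 5 (4 GB), drive 6 (6 GB), drive 7 (6 GB), drive 8 (6 GB).
Most room is drive 6 with 6 GB free.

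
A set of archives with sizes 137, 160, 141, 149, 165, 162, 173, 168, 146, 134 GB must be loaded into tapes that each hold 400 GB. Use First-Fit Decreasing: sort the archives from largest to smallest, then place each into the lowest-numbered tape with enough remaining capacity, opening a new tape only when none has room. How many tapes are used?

Sorted descending: 173, 168, 165, 162, 160, 149, 146, 141, 137, 134.
Put 173 GB in tape 1; 227 GB remain.
Put 168 GB in tape 1; 59 GB remain.
Put 165 GB in tape 2; 235 GB remain.
Put 162 GB in tape 2; 73 GB remain.
Put 160 GB in tape 3; 240 GB remain.
Put 149 GB in tape 3; 91 GB remain.
Put 146 GB in tape 4; 254 GB remain.
Put 141 GB in tape 4; 113 GB remain.
Put 137 GB in tape 5; 263 GB remain.
Put 134 GB in tape 5; 129 GB remain.

5 tapes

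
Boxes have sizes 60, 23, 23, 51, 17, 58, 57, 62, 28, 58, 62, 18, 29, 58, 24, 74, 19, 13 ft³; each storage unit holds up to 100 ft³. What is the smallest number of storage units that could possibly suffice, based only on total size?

8

Total size = 60 + 23 + 23 + 51 + 17 + 58 + 57 + 62 + 28 + 58 + 62 + 18 + 29 + 58 + 24 + 74 + 19 + 13 = 734 ft³.
⌈734 / 100⌉ = 8.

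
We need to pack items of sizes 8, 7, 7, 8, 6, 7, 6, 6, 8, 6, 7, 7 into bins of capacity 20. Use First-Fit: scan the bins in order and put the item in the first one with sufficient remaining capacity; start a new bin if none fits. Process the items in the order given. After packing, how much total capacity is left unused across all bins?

17

Put 8 in bin 1; 12 remain.
Put 7 in bin 1; 5 remain.
Put 7 in bin 2; 13 remain.
Put 8 in bin 2; 5 remain.
Put 6 in bin 3; 14 remain.
Put 7 in bin 3; 7 remain.
Put 6 in bin 3; 1 remain.
Put 6 in bin 4; 14 remain.
Put 8 in bin 4; 6 remain.
Put 6 in bin 4; 0 remain.
Put 7 in bin 5; 13 remain.
Put 7 in bin 5; 6 remain.
5 bins × 20 = 100; used 83; unused 17.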